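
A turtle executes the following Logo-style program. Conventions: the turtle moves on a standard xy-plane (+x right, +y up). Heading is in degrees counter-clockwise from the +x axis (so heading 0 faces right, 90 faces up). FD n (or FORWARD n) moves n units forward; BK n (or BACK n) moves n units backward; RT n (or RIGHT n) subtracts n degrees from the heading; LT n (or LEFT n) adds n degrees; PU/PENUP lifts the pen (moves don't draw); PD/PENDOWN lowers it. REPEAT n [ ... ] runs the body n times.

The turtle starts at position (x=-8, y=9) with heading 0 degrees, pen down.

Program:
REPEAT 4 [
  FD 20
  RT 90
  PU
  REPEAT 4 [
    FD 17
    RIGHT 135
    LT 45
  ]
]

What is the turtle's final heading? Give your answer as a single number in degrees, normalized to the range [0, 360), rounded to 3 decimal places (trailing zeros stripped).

Executing turtle program step by step:
Start: pos=(-8,9), heading=0, pen down
REPEAT 4 [
  -- iteration 1/4 --
  FD 20: (-8,9) -> (12,9) [heading=0, draw]
  RT 90: heading 0 -> 270
  PU: pen up
  REPEAT 4 [
    -- iteration 1/4 --
    FD 17: (12,9) -> (12,-8) [heading=270, move]
    RT 135: heading 270 -> 135
    LT 45: heading 135 -> 180
    -- iteration 2/4 --
    FD 17: (12,-8) -> (-5,-8) [heading=180, move]
    RT 135: heading 180 -> 45
    LT 45: heading 45 -> 90
    -- iteration 3/4 --
    FD 17: (-5,-8) -> (-5,9) [heading=90, move]
    RT 135: heading 90 -> 315
    LT 45: heading 315 -> 0
    -- iteration 4/4 --
    FD 17: (-5,9) -> (12,9) [heading=0, move]
    RT 135: heading 0 -> 225
    LT 45: heading 225 -> 270
  ]
  -- iteration 2/4 --
  FD 20: (12,9) -> (12,-11) [heading=270, move]
  RT 90: heading 270 -> 180
  PU: pen up
  REPEAT 4 [
    -- iteration 1/4 --
    FD 17: (12,-11) -> (-5,-11) [heading=180, move]
    RT 135: heading 180 -> 45
    LT 45: heading 45 -> 90
    -- iteration 2/4 --
    FD 17: (-5,-11) -> (-5,6) [heading=90, move]
    RT 135: heading 90 -> 315
    LT 45: heading 315 -> 0
    -- iteration 3/4 --
    FD 17: (-5,6) -> (12,6) [heading=0, move]
    RT 135: heading 0 -> 225
    LT 45: heading 225 -> 270
    -- iteration 4/4 --
    FD 17: (12,6) -> (12,-11) [heading=270, move]
    RT 135: heading 270 -> 135
    LT 45: heading 135 -> 180
  ]
  -- iteration 3/4 --
  FD 20: (12,-11) -> (-8,-11) [heading=180, move]
  RT 90: heading 180 -> 90
  PU: pen up
  REPEAT 4 [
    -- iteration 1/4 --
    FD 17: (-8,-11) -> (-8,6) [heading=90, move]
    RT 135: heading 90 -> 315
    LT 45: heading 315 -> 0
    -- iteration 2/4 --
    FD 17: (-8,6) -> (9,6) [heading=0, move]
    RT 135: heading 0 -> 225
    LT 45: heading 225 -> 270
    -- iteration 3/4 --
    FD 17: (9,6) -> (9,-11) [heading=270, move]
    RT 135: heading 270 -> 135
    LT 45: heading 135 -> 180
    -- iteration 4/4 --
    FD 17: (9,-11) -> (-8,-11) [heading=180, move]
    RT 135: heading 180 -> 45
    LT 45: heading 45 -> 90
  ]
  -- iteration 4/4 --
  FD 20: (-8,-11) -> (-8,9) [heading=90, move]
  RT 90: heading 90 -> 0
  PU: pen up
  REPEAT 4 [
    -- iteration 1/4 --
    FD 17: (-8,9) -> (9,9) [heading=0, move]
    RT 135: heading 0 -> 225
    LT 45: heading 225 -> 270
    -- iteration 2/4 --
    FD 17: (9,9) -> (9,-8) [heading=270, move]
    RT 135: heading 270 -> 135
    LT 45: heading 135 -> 180
    -- iteration 3/4 --
    FD 17: (9,-8) -> (-8,-8) [heading=180, move]
    RT 135: heading 180 -> 45
    LT 45: heading 45 -> 90
    -- iteration 4/4 --
    FD 17: (-8,-8) -> (-8,9) [heading=90, move]
    RT 135: heading 90 -> 315
    LT 45: heading 315 -> 0
  ]
]
Final: pos=(-8,9), heading=0, 1 segment(s) drawn

Answer: 0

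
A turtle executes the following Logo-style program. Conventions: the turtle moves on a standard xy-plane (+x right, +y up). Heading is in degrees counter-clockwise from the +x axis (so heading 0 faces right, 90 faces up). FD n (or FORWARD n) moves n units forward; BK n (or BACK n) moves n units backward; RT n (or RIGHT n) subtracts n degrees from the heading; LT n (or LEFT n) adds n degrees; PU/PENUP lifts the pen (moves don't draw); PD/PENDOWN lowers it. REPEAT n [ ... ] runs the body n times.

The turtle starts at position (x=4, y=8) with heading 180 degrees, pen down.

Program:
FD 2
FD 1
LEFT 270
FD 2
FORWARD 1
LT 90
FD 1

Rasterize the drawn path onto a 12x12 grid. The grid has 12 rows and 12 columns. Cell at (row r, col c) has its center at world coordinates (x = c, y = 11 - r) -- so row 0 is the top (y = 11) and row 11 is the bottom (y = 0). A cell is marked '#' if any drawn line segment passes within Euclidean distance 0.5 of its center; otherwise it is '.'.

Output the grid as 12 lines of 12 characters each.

Answer: ##..........
.#..........
.#..........
.####.......
............
............
............
............
............
............
............
............

Derivation:
Segment 0: (4,8) -> (2,8)
Segment 1: (2,8) -> (1,8)
Segment 2: (1,8) -> (1,10)
Segment 3: (1,10) -> (1,11)
Segment 4: (1,11) -> (0,11)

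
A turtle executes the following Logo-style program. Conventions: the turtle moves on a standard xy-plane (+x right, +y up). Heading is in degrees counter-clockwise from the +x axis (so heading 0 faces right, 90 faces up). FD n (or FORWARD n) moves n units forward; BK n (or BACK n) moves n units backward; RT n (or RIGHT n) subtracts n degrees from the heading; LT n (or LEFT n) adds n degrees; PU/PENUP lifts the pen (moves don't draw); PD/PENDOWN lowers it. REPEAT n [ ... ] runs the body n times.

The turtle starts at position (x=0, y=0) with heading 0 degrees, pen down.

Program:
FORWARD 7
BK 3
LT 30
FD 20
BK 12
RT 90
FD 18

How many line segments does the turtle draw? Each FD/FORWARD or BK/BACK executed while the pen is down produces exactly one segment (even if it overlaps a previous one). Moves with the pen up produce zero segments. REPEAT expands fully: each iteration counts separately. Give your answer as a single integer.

Answer: 5

Derivation:
Executing turtle program step by step:
Start: pos=(0,0), heading=0, pen down
FD 7: (0,0) -> (7,0) [heading=0, draw]
BK 3: (7,0) -> (4,0) [heading=0, draw]
LT 30: heading 0 -> 30
FD 20: (4,0) -> (21.321,10) [heading=30, draw]
BK 12: (21.321,10) -> (10.928,4) [heading=30, draw]
RT 90: heading 30 -> 300
FD 18: (10.928,4) -> (19.928,-11.588) [heading=300, draw]
Final: pos=(19.928,-11.588), heading=300, 5 segment(s) drawn
Segments drawn: 5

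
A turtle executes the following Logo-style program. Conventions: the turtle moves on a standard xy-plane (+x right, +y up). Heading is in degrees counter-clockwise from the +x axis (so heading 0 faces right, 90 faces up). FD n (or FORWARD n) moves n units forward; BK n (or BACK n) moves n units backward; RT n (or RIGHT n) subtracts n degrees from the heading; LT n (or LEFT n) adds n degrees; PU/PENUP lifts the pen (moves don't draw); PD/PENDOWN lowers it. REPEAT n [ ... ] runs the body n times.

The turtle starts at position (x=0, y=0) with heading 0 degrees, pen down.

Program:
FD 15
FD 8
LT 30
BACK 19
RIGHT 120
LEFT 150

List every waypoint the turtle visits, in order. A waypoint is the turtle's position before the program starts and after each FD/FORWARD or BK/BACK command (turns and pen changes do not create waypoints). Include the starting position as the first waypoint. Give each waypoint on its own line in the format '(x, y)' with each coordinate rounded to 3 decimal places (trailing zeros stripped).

Executing turtle program step by step:
Start: pos=(0,0), heading=0, pen down
FD 15: (0,0) -> (15,0) [heading=0, draw]
FD 8: (15,0) -> (23,0) [heading=0, draw]
LT 30: heading 0 -> 30
BK 19: (23,0) -> (6.546,-9.5) [heading=30, draw]
RT 120: heading 30 -> 270
LT 150: heading 270 -> 60
Final: pos=(6.546,-9.5), heading=60, 3 segment(s) drawn
Waypoints (4 total):
(0, 0)
(15, 0)
(23, 0)
(6.546, -9.5)

Answer: (0, 0)
(15, 0)
(23, 0)
(6.546, -9.5)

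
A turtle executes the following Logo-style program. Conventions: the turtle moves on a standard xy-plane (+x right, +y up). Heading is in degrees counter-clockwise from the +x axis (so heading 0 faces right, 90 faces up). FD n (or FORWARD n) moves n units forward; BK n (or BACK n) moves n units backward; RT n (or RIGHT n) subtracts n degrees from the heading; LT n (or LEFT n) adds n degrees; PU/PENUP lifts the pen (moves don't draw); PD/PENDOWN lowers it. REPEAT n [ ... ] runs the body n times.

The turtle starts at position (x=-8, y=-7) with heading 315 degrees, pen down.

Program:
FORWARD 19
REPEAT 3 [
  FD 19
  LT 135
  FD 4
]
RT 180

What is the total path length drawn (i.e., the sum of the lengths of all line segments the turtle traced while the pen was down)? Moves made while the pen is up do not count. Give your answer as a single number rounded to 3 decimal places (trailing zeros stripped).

Executing turtle program step by step:
Start: pos=(-8,-7), heading=315, pen down
FD 19: (-8,-7) -> (5.435,-20.435) [heading=315, draw]
REPEAT 3 [
  -- iteration 1/3 --
  FD 19: (5.435,-20.435) -> (18.87,-33.87) [heading=315, draw]
  LT 135: heading 315 -> 90
  FD 4: (18.87,-33.87) -> (18.87,-29.87) [heading=90, draw]
  -- iteration 2/3 --
  FD 19: (18.87,-29.87) -> (18.87,-10.87) [heading=90, draw]
  LT 135: heading 90 -> 225
  FD 4: (18.87,-10.87) -> (16.042,-13.698) [heading=225, draw]
  -- iteration 3/3 --
  FD 19: (16.042,-13.698) -> (2.607,-27.134) [heading=225, draw]
  LT 135: heading 225 -> 0
  FD 4: (2.607,-27.134) -> (6.607,-27.134) [heading=0, draw]
]
RT 180: heading 0 -> 180
Final: pos=(6.607,-27.134), heading=180, 7 segment(s) drawn

Segment lengths:
  seg 1: (-8,-7) -> (5.435,-20.435), length = 19
  seg 2: (5.435,-20.435) -> (18.87,-33.87), length = 19
  seg 3: (18.87,-33.87) -> (18.87,-29.87), length = 4
  seg 4: (18.87,-29.87) -> (18.87,-10.87), length = 19
  seg 5: (18.87,-10.87) -> (16.042,-13.698), length = 4
  seg 6: (16.042,-13.698) -> (2.607,-27.134), length = 19
  seg 7: (2.607,-27.134) -> (6.607,-27.134), length = 4
Total = 88

Answer: 88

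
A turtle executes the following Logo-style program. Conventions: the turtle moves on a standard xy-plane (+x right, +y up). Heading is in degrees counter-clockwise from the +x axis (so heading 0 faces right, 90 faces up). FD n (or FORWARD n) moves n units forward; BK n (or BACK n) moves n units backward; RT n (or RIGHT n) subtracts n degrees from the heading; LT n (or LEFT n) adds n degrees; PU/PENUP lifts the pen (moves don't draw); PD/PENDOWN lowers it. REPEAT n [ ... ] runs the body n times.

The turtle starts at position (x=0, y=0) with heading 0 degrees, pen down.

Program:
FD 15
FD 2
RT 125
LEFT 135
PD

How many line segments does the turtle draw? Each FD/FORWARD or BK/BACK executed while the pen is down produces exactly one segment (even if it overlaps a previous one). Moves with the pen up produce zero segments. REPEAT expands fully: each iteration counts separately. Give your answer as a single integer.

Answer: 2

Derivation:
Executing turtle program step by step:
Start: pos=(0,0), heading=0, pen down
FD 15: (0,0) -> (15,0) [heading=0, draw]
FD 2: (15,0) -> (17,0) [heading=0, draw]
RT 125: heading 0 -> 235
LT 135: heading 235 -> 10
PD: pen down
Final: pos=(17,0), heading=10, 2 segment(s) drawn
Segments drawn: 2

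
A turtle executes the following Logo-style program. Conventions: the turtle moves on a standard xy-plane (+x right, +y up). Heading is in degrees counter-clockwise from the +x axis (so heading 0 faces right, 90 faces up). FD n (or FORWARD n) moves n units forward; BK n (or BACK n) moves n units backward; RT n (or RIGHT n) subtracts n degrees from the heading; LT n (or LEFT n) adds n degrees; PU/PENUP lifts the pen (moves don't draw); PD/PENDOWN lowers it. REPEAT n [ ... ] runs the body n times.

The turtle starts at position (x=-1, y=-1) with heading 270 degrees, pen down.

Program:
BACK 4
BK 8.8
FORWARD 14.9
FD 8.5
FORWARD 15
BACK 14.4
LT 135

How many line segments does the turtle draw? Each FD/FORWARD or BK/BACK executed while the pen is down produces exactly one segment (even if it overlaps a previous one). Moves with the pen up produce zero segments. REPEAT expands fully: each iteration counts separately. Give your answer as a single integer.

Executing turtle program step by step:
Start: pos=(-1,-1), heading=270, pen down
BK 4: (-1,-1) -> (-1,3) [heading=270, draw]
BK 8.8: (-1,3) -> (-1,11.8) [heading=270, draw]
FD 14.9: (-1,11.8) -> (-1,-3.1) [heading=270, draw]
FD 8.5: (-1,-3.1) -> (-1,-11.6) [heading=270, draw]
FD 15: (-1,-11.6) -> (-1,-26.6) [heading=270, draw]
BK 14.4: (-1,-26.6) -> (-1,-12.2) [heading=270, draw]
LT 135: heading 270 -> 45
Final: pos=(-1,-12.2), heading=45, 6 segment(s) drawn
Segments drawn: 6

Answer: 6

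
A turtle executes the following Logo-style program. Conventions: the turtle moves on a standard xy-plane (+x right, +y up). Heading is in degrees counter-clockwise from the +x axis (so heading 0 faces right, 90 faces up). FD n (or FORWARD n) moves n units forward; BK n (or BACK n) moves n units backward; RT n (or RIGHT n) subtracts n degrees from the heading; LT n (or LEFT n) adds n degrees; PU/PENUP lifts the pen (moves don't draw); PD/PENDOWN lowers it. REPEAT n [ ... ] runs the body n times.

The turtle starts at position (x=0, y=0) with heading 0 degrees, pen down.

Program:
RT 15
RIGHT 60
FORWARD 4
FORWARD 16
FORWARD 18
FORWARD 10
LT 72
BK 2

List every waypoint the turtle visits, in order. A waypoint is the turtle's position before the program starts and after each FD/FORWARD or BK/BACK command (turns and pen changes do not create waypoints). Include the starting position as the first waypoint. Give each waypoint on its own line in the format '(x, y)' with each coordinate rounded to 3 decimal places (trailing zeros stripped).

Executing turtle program step by step:
Start: pos=(0,0), heading=0, pen down
RT 15: heading 0 -> 345
RT 60: heading 345 -> 285
FD 4: (0,0) -> (1.035,-3.864) [heading=285, draw]
FD 16: (1.035,-3.864) -> (5.176,-19.319) [heading=285, draw]
FD 18: (5.176,-19.319) -> (9.835,-36.705) [heading=285, draw]
FD 10: (9.835,-36.705) -> (12.423,-46.364) [heading=285, draw]
LT 72: heading 285 -> 357
BK 2: (12.423,-46.364) -> (10.426,-46.26) [heading=357, draw]
Final: pos=(10.426,-46.26), heading=357, 5 segment(s) drawn
Waypoints (6 total):
(0, 0)
(1.035, -3.864)
(5.176, -19.319)
(9.835, -36.705)
(12.423, -46.364)
(10.426, -46.26)

Answer: (0, 0)
(1.035, -3.864)
(5.176, -19.319)
(9.835, -36.705)
(12.423, -46.364)
(10.426, -46.26)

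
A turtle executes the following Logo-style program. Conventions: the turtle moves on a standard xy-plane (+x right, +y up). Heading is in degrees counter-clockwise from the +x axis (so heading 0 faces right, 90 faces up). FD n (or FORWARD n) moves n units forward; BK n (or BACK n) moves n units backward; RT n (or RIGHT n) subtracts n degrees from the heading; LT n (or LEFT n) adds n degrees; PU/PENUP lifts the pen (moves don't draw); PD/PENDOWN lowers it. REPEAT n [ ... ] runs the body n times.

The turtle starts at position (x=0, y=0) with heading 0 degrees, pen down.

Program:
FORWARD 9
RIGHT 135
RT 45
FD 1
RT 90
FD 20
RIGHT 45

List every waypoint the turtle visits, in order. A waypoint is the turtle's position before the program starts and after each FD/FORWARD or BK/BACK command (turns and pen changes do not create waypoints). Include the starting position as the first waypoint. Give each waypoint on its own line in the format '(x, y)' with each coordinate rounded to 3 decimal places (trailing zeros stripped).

Executing turtle program step by step:
Start: pos=(0,0), heading=0, pen down
FD 9: (0,0) -> (9,0) [heading=0, draw]
RT 135: heading 0 -> 225
RT 45: heading 225 -> 180
FD 1: (9,0) -> (8,0) [heading=180, draw]
RT 90: heading 180 -> 90
FD 20: (8,0) -> (8,20) [heading=90, draw]
RT 45: heading 90 -> 45
Final: pos=(8,20), heading=45, 3 segment(s) drawn
Waypoints (4 total):
(0, 0)
(9, 0)
(8, 0)
(8, 20)

Answer: (0, 0)
(9, 0)
(8, 0)
(8, 20)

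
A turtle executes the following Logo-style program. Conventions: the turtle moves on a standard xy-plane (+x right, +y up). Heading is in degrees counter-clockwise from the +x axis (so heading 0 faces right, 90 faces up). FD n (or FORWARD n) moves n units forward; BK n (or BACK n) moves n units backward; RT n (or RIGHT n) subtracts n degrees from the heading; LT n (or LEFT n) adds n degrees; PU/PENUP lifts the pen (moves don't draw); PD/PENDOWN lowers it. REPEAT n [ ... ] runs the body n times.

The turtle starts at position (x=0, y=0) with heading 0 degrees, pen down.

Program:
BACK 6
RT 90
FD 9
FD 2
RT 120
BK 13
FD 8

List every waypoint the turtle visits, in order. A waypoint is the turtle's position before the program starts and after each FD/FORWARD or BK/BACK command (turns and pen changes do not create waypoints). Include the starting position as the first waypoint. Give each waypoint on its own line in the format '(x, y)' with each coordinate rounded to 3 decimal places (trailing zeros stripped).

Executing turtle program step by step:
Start: pos=(0,0), heading=0, pen down
BK 6: (0,0) -> (-6,0) [heading=0, draw]
RT 90: heading 0 -> 270
FD 9: (-6,0) -> (-6,-9) [heading=270, draw]
FD 2: (-6,-9) -> (-6,-11) [heading=270, draw]
RT 120: heading 270 -> 150
BK 13: (-6,-11) -> (5.258,-17.5) [heading=150, draw]
FD 8: (5.258,-17.5) -> (-1.67,-13.5) [heading=150, draw]
Final: pos=(-1.67,-13.5), heading=150, 5 segment(s) drawn
Waypoints (6 total):
(0, 0)
(-6, 0)
(-6, -9)
(-6, -11)
(5.258, -17.5)
(-1.67, -13.5)

Answer: (0, 0)
(-6, 0)
(-6, -9)
(-6, -11)
(5.258, -17.5)
(-1.67, -13.5)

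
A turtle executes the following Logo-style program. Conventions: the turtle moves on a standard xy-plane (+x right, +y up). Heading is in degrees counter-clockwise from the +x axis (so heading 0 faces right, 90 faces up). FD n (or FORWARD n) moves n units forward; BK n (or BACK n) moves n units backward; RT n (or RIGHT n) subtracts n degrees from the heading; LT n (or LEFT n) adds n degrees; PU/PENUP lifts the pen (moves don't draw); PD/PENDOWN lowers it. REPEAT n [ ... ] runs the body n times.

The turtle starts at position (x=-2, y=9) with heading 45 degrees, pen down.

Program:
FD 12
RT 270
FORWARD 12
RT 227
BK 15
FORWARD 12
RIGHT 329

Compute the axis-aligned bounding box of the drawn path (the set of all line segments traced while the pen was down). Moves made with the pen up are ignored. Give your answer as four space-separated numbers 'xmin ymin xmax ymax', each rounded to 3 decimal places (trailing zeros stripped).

Executing turtle program step by step:
Start: pos=(-2,9), heading=45, pen down
FD 12: (-2,9) -> (6.485,17.485) [heading=45, draw]
RT 270: heading 45 -> 135
FD 12: (6.485,17.485) -> (-2,25.971) [heading=135, draw]
RT 227: heading 135 -> 268
BK 15: (-2,25.971) -> (-1.477,40.961) [heading=268, draw]
FD 12: (-1.477,40.961) -> (-1.895,28.969) [heading=268, draw]
RT 329: heading 268 -> 299
Final: pos=(-1.895,28.969), heading=299, 4 segment(s) drawn

Segment endpoints: x in {-2, -1.895, -1.477, 6.485}, y in {9, 17.485, 25.971, 28.969, 40.961}
xmin=-2, ymin=9, xmax=6.485, ymax=40.961

Answer: -2 9 6.485 40.961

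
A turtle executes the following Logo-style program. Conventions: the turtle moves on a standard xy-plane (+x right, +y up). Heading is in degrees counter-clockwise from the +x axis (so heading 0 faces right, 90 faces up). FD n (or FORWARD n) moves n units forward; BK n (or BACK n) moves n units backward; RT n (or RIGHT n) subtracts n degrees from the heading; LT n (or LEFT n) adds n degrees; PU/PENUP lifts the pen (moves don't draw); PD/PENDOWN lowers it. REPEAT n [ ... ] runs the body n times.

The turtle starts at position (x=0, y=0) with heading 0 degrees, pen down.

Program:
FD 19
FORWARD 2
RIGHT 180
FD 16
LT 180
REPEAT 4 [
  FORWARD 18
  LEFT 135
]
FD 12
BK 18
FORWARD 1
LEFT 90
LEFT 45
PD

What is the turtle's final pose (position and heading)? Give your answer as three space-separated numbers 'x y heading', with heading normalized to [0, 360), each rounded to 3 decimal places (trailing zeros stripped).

Answer: 28 7.456 315

Derivation:
Executing turtle program step by step:
Start: pos=(0,0), heading=0, pen down
FD 19: (0,0) -> (19,0) [heading=0, draw]
FD 2: (19,0) -> (21,0) [heading=0, draw]
RT 180: heading 0 -> 180
FD 16: (21,0) -> (5,0) [heading=180, draw]
LT 180: heading 180 -> 0
REPEAT 4 [
  -- iteration 1/4 --
  FD 18: (5,0) -> (23,0) [heading=0, draw]
  LT 135: heading 0 -> 135
  -- iteration 2/4 --
  FD 18: (23,0) -> (10.272,12.728) [heading=135, draw]
  LT 135: heading 135 -> 270
  -- iteration 3/4 --
  FD 18: (10.272,12.728) -> (10.272,-5.272) [heading=270, draw]
  LT 135: heading 270 -> 45
  -- iteration 4/4 --
  FD 18: (10.272,-5.272) -> (23,7.456) [heading=45, draw]
  LT 135: heading 45 -> 180
]
FD 12: (23,7.456) -> (11,7.456) [heading=180, draw]
BK 18: (11,7.456) -> (29,7.456) [heading=180, draw]
FD 1: (29,7.456) -> (28,7.456) [heading=180, draw]
LT 90: heading 180 -> 270
LT 45: heading 270 -> 315
PD: pen down
Final: pos=(28,7.456), heading=315, 10 segment(s) drawn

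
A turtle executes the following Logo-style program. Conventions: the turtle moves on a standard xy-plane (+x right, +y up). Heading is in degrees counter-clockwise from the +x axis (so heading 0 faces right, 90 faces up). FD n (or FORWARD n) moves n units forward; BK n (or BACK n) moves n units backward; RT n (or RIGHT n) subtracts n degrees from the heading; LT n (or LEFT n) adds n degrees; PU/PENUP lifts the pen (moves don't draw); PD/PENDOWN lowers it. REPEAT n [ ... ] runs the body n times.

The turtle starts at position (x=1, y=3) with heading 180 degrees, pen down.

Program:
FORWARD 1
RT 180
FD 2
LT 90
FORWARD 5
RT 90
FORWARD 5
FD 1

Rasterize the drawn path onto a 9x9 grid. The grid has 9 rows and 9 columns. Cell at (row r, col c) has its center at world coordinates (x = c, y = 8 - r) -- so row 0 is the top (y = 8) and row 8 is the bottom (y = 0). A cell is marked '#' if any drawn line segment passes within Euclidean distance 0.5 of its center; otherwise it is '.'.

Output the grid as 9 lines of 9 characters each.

Answer: ..#######
..#......
..#......
..#......
..#......
###......
.........
.........
.........

Derivation:
Segment 0: (1,3) -> (0,3)
Segment 1: (0,3) -> (2,3)
Segment 2: (2,3) -> (2,8)
Segment 3: (2,8) -> (7,8)
Segment 4: (7,8) -> (8,8)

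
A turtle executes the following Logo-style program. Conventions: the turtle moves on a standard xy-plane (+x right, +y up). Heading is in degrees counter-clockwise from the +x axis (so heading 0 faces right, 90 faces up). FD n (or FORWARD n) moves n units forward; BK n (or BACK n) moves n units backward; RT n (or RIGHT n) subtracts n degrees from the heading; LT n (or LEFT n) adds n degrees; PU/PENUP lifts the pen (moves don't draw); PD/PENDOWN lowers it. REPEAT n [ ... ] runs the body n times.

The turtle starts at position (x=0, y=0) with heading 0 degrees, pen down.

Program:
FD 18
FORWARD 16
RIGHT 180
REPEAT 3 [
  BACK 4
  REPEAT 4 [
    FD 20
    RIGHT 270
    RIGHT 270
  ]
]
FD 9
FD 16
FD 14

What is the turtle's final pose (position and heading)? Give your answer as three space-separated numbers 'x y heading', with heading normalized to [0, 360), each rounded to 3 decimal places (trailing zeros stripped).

Answer: 7 0 180

Derivation:
Executing turtle program step by step:
Start: pos=(0,0), heading=0, pen down
FD 18: (0,0) -> (18,0) [heading=0, draw]
FD 16: (18,0) -> (34,0) [heading=0, draw]
RT 180: heading 0 -> 180
REPEAT 3 [
  -- iteration 1/3 --
  BK 4: (34,0) -> (38,0) [heading=180, draw]
  REPEAT 4 [
    -- iteration 1/4 --
    FD 20: (38,0) -> (18,0) [heading=180, draw]
    RT 270: heading 180 -> 270
    RT 270: heading 270 -> 0
    -- iteration 2/4 --
    FD 20: (18,0) -> (38,0) [heading=0, draw]
    RT 270: heading 0 -> 90
    RT 270: heading 90 -> 180
    -- iteration 3/4 --
    FD 20: (38,0) -> (18,0) [heading=180, draw]
    RT 270: heading 180 -> 270
    RT 270: heading 270 -> 0
    -- iteration 4/4 --
    FD 20: (18,0) -> (38,0) [heading=0, draw]
    RT 270: heading 0 -> 90
    RT 270: heading 90 -> 180
  ]
  -- iteration 2/3 --
  BK 4: (38,0) -> (42,0) [heading=180, draw]
  REPEAT 4 [
    -- iteration 1/4 --
    FD 20: (42,0) -> (22,0) [heading=180, draw]
    RT 270: heading 180 -> 270
    RT 270: heading 270 -> 0
    -- iteration 2/4 --
    FD 20: (22,0) -> (42,0) [heading=0, draw]
    RT 270: heading 0 -> 90
    RT 270: heading 90 -> 180
    -- iteration 3/4 --
    FD 20: (42,0) -> (22,0) [heading=180, draw]
    RT 270: heading 180 -> 270
    RT 270: heading 270 -> 0
    -- iteration 4/4 --
    FD 20: (22,0) -> (42,0) [heading=0, draw]
    RT 270: heading 0 -> 90
    RT 270: heading 90 -> 180
  ]
  -- iteration 3/3 --
  BK 4: (42,0) -> (46,0) [heading=180, draw]
  REPEAT 4 [
    -- iteration 1/4 --
    FD 20: (46,0) -> (26,0) [heading=180, draw]
    RT 270: heading 180 -> 270
    RT 270: heading 270 -> 0
    -- iteration 2/4 --
    FD 20: (26,0) -> (46,0) [heading=0, draw]
    RT 270: heading 0 -> 90
    RT 270: heading 90 -> 180
    -- iteration 3/4 --
    FD 20: (46,0) -> (26,0) [heading=180, draw]
    RT 270: heading 180 -> 270
    RT 270: heading 270 -> 0
    -- iteration 4/4 --
    FD 20: (26,0) -> (46,0) [heading=0, draw]
    RT 270: heading 0 -> 90
    RT 270: heading 90 -> 180
  ]
]
FD 9: (46,0) -> (37,0) [heading=180, draw]
FD 16: (37,0) -> (21,0) [heading=180, draw]
FD 14: (21,0) -> (7,0) [heading=180, draw]
Final: pos=(7,0), heading=180, 20 segment(s) drawn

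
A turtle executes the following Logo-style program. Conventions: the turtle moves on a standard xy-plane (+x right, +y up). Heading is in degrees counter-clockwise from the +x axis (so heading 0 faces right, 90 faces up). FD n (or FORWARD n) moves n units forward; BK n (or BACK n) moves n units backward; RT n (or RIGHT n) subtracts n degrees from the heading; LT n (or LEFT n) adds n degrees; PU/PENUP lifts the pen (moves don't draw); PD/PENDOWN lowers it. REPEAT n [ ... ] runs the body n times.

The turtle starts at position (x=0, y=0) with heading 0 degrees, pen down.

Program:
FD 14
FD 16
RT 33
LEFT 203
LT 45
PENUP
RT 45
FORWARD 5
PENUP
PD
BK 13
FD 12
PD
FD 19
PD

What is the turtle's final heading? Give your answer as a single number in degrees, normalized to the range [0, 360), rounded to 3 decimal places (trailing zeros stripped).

Executing turtle program step by step:
Start: pos=(0,0), heading=0, pen down
FD 14: (0,0) -> (14,0) [heading=0, draw]
FD 16: (14,0) -> (30,0) [heading=0, draw]
RT 33: heading 0 -> 327
LT 203: heading 327 -> 170
LT 45: heading 170 -> 215
PU: pen up
RT 45: heading 215 -> 170
FD 5: (30,0) -> (25.076,0.868) [heading=170, move]
PU: pen up
PD: pen down
BK 13: (25.076,0.868) -> (37.878,-1.389) [heading=170, draw]
FD 12: (37.878,-1.389) -> (26.061,0.695) [heading=170, draw]
PD: pen down
FD 19: (26.061,0.695) -> (7.349,3.994) [heading=170, draw]
PD: pen down
Final: pos=(7.349,3.994), heading=170, 5 segment(s) drawn

Answer: 170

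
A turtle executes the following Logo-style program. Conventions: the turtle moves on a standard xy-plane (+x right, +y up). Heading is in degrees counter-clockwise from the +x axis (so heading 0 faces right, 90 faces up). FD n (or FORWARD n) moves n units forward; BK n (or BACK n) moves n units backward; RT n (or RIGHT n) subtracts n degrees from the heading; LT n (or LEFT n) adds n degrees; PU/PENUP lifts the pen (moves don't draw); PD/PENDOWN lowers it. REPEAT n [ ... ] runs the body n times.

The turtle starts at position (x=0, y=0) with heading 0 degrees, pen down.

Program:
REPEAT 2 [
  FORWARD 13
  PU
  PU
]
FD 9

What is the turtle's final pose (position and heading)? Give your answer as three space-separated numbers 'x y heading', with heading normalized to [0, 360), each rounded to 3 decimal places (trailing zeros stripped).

Answer: 35 0 0

Derivation:
Executing turtle program step by step:
Start: pos=(0,0), heading=0, pen down
REPEAT 2 [
  -- iteration 1/2 --
  FD 13: (0,0) -> (13,0) [heading=0, draw]
  PU: pen up
  PU: pen up
  -- iteration 2/2 --
  FD 13: (13,0) -> (26,0) [heading=0, move]
  PU: pen up
  PU: pen up
]
FD 9: (26,0) -> (35,0) [heading=0, move]
Final: pos=(35,0), heading=0, 1 segment(s) drawn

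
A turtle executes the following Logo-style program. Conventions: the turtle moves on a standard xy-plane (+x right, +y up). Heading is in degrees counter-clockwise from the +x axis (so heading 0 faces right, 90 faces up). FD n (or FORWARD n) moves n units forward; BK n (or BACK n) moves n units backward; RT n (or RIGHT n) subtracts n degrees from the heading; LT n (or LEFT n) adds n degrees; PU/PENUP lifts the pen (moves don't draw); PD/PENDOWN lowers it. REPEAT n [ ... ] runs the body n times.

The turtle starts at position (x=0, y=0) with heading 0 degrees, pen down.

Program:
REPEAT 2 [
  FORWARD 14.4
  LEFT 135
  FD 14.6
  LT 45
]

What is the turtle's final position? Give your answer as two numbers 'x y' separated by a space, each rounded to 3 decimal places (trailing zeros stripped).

Executing turtle program step by step:
Start: pos=(0,0), heading=0, pen down
REPEAT 2 [
  -- iteration 1/2 --
  FD 14.4: (0,0) -> (14.4,0) [heading=0, draw]
  LT 135: heading 0 -> 135
  FD 14.6: (14.4,0) -> (4.076,10.324) [heading=135, draw]
  LT 45: heading 135 -> 180
  -- iteration 2/2 --
  FD 14.4: (4.076,10.324) -> (-10.324,10.324) [heading=180, draw]
  LT 135: heading 180 -> 315
  FD 14.6: (-10.324,10.324) -> (0,0) [heading=315, draw]
  LT 45: heading 315 -> 0
]
Final: pos=(0,0), heading=0, 4 segment(s) drawn

Answer: 0 0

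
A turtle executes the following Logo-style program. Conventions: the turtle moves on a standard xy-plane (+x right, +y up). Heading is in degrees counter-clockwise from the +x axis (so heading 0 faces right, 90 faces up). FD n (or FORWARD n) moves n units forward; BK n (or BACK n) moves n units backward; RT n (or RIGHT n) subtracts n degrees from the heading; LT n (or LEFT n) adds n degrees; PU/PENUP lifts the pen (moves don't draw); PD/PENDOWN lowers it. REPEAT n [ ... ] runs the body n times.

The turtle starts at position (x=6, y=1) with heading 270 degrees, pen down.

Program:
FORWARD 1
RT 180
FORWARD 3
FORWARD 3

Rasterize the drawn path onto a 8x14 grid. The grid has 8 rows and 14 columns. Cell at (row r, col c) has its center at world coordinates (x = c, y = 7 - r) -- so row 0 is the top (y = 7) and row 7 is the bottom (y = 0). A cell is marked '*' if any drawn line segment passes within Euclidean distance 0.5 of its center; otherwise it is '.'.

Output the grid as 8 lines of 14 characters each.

Answer: ..............
......*.......
......*.......
......*.......
......*.......
......*.......
......*.......
......*.......

Derivation:
Segment 0: (6,1) -> (6,0)
Segment 1: (6,0) -> (6,3)
Segment 2: (6,3) -> (6,6)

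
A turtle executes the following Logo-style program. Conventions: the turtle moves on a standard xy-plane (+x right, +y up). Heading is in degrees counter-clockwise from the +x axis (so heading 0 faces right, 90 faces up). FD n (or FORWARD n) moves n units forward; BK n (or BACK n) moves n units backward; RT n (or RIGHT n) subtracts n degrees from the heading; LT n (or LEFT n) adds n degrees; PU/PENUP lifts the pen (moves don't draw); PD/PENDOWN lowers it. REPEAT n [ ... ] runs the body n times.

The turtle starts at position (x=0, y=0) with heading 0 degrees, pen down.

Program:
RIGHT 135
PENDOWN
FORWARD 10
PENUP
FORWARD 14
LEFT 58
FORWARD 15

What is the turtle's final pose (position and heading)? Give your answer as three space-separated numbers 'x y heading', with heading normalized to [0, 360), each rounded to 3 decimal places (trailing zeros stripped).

Executing turtle program step by step:
Start: pos=(0,0), heading=0, pen down
RT 135: heading 0 -> 225
PD: pen down
FD 10: (0,0) -> (-7.071,-7.071) [heading=225, draw]
PU: pen up
FD 14: (-7.071,-7.071) -> (-16.971,-16.971) [heading=225, move]
LT 58: heading 225 -> 283
FD 15: (-16.971,-16.971) -> (-13.596,-31.586) [heading=283, move]
Final: pos=(-13.596,-31.586), heading=283, 1 segment(s) drawn

Answer: -13.596 -31.586 283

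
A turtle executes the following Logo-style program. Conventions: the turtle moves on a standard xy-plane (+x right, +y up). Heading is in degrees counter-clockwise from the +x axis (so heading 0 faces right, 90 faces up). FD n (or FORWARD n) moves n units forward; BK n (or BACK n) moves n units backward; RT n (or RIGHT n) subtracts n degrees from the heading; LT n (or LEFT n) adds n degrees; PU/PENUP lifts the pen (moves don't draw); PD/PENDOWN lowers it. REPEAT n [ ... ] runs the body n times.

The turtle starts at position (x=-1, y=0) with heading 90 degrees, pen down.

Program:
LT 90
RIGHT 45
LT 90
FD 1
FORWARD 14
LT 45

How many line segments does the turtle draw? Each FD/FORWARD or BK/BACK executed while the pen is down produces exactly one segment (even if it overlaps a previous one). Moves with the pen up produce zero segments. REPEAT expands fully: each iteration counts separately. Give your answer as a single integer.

Executing turtle program step by step:
Start: pos=(-1,0), heading=90, pen down
LT 90: heading 90 -> 180
RT 45: heading 180 -> 135
LT 90: heading 135 -> 225
FD 1: (-1,0) -> (-1.707,-0.707) [heading=225, draw]
FD 14: (-1.707,-0.707) -> (-11.607,-10.607) [heading=225, draw]
LT 45: heading 225 -> 270
Final: pos=(-11.607,-10.607), heading=270, 2 segment(s) drawn
Segments drawn: 2

Answer: 2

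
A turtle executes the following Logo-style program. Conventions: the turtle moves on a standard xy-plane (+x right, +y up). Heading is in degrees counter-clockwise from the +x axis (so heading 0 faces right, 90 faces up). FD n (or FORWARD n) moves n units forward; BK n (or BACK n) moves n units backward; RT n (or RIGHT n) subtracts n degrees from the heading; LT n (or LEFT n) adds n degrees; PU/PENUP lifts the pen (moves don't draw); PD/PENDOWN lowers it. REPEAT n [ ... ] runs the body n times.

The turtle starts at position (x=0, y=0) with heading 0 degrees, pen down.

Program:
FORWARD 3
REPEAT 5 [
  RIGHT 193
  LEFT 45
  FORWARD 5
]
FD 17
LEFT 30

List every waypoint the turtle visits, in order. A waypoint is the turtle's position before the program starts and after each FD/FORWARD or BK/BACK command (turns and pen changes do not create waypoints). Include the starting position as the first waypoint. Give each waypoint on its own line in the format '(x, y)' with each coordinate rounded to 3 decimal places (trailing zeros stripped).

Answer: (0, 0)
(3, 0)
(-1.24, -2.65)
(0.952, 1.844)
(1.474, -3.128)
(-1.604, 0.812)
(3.094, -0.898)
(19.069, -6.713)

Derivation:
Executing turtle program step by step:
Start: pos=(0,0), heading=0, pen down
FD 3: (0,0) -> (3,0) [heading=0, draw]
REPEAT 5 [
  -- iteration 1/5 --
  RT 193: heading 0 -> 167
  LT 45: heading 167 -> 212
  FD 5: (3,0) -> (-1.24,-2.65) [heading=212, draw]
  -- iteration 2/5 --
  RT 193: heading 212 -> 19
  LT 45: heading 19 -> 64
  FD 5: (-1.24,-2.65) -> (0.952,1.844) [heading=64, draw]
  -- iteration 3/5 --
  RT 193: heading 64 -> 231
  LT 45: heading 231 -> 276
  FD 5: (0.952,1.844) -> (1.474,-3.128) [heading=276, draw]
  -- iteration 4/5 --
  RT 193: heading 276 -> 83
  LT 45: heading 83 -> 128
  FD 5: (1.474,-3.128) -> (-1.604,0.812) [heading=128, draw]
  -- iteration 5/5 --
  RT 193: heading 128 -> 295
  LT 45: heading 295 -> 340
  FD 5: (-1.604,0.812) -> (3.094,-0.898) [heading=340, draw]
]
FD 17: (3.094,-0.898) -> (19.069,-6.713) [heading=340, draw]
LT 30: heading 340 -> 10
Final: pos=(19.069,-6.713), heading=10, 7 segment(s) drawn
Waypoints (8 total):
(0, 0)
(3, 0)
(-1.24, -2.65)
(0.952, 1.844)
(1.474, -3.128)
(-1.604, 0.812)
(3.094, -0.898)
(19.069, -6.713)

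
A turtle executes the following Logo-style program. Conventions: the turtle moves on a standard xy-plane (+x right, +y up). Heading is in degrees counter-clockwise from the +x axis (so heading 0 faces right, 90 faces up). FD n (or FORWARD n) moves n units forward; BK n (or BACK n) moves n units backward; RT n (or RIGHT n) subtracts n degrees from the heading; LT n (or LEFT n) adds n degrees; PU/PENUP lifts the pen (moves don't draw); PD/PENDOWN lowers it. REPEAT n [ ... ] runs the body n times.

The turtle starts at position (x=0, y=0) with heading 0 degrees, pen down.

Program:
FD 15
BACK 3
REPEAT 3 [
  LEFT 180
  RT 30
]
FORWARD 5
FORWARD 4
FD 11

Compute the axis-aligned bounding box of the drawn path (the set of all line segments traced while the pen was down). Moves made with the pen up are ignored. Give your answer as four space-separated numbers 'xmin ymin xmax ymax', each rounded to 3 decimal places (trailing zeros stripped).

Executing turtle program step by step:
Start: pos=(0,0), heading=0, pen down
FD 15: (0,0) -> (15,0) [heading=0, draw]
BK 3: (15,0) -> (12,0) [heading=0, draw]
REPEAT 3 [
  -- iteration 1/3 --
  LT 180: heading 0 -> 180
  RT 30: heading 180 -> 150
  -- iteration 2/3 --
  LT 180: heading 150 -> 330
  RT 30: heading 330 -> 300
  -- iteration 3/3 --
  LT 180: heading 300 -> 120
  RT 30: heading 120 -> 90
]
FD 5: (12,0) -> (12,5) [heading=90, draw]
FD 4: (12,5) -> (12,9) [heading=90, draw]
FD 11: (12,9) -> (12,20) [heading=90, draw]
Final: pos=(12,20), heading=90, 5 segment(s) drawn

Segment endpoints: x in {0, 12, 12, 12, 12, 15}, y in {0, 5, 9, 20}
xmin=0, ymin=0, xmax=15, ymax=20

Answer: 0 0 15 20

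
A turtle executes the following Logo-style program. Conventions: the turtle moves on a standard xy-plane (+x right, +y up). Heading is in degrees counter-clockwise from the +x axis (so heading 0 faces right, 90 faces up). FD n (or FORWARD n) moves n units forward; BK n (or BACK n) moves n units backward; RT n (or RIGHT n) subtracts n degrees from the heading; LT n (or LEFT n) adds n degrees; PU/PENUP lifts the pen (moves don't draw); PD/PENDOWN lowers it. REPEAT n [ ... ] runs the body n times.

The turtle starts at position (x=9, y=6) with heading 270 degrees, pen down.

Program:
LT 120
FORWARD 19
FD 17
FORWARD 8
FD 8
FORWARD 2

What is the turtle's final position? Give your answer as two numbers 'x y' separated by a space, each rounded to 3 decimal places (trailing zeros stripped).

Executing turtle program step by step:
Start: pos=(9,6), heading=270, pen down
LT 120: heading 270 -> 30
FD 19: (9,6) -> (25.454,15.5) [heading=30, draw]
FD 17: (25.454,15.5) -> (40.177,24) [heading=30, draw]
FD 8: (40.177,24) -> (47.105,28) [heading=30, draw]
FD 8: (47.105,28) -> (54.033,32) [heading=30, draw]
FD 2: (54.033,32) -> (55.765,33) [heading=30, draw]
Final: pos=(55.765,33), heading=30, 5 segment(s) drawn

Answer: 55.765 33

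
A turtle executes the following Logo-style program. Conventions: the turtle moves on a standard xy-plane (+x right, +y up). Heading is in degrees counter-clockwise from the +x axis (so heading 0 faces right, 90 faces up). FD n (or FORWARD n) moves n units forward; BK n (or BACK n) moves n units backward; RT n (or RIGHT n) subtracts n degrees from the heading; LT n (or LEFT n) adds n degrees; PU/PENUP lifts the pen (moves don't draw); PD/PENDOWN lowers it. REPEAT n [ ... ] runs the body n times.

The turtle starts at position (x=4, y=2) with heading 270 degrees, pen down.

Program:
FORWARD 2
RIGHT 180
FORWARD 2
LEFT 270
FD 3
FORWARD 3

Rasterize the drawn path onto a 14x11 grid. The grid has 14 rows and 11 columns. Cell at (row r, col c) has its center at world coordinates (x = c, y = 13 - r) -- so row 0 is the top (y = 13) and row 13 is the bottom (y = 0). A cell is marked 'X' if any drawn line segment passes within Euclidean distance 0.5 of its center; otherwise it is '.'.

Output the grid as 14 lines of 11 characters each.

Answer: ...........
...........
...........
...........
...........
...........
...........
...........
...........
...........
...........
....XXXXXXX
....X......
....X......

Derivation:
Segment 0: (4,2) -> (4,0)
Segment 1: (4,0) -> (4,2)
Segment 2: (4,2) -> (7,2)
Segment 3: (7,2) -> (10,2)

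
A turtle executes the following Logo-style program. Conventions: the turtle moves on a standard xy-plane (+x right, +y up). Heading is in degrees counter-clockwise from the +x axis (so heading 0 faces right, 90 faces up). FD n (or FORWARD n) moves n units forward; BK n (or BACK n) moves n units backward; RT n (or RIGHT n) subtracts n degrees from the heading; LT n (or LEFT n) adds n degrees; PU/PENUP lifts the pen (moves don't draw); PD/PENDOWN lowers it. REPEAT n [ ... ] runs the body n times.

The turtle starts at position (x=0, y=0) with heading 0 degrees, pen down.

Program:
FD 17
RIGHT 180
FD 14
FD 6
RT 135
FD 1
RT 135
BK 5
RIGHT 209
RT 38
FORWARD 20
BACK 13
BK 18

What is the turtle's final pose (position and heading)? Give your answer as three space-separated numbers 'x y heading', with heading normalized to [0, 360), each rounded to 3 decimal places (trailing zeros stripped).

Executing turtle program step by step:
Start: pos=(0,0), heading=0, pen down
FD 17: (0,0) -> (17,0) [heading=0, draw]
RT 180: heading 0 -> 180
FD 14: (17,0) -> (3,0) [heading=180, draw]
FD 6: (3,0) -> (-3,0) [heading=180, draw]
RT 135: heading 180 -> 45
FD 1: (-3,0) -> (-2.293,0.707) [heading=45, draw]
RT 135: heading 45 -> 270
BK 5: (-2.293,0.707) -> (-2.293,5.707) [heading=270, draw]
RT 209: heading 270 -> 61
RT 38: heading 61 -> 23
FD 20: (-2.293,5.707) -> (16.117,13.522) [heading=23, draw]
BK 13: (16.117,13.522) -> (4.151,8.442) [heading=23, draw]
BK 18: (4.151,8.442) -> (-12.418,1.409) [heading=23, draw]
Final: pos=(-12.418,1.409), heading=23, 8 segment(s) drawn

Answer: -12.418 1.409 23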